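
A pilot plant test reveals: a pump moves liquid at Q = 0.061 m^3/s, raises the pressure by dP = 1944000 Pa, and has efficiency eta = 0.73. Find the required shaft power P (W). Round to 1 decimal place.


P = Q * dP / eta
P = 0.061 * 1944000 / 0.73
P = 118584.0 / 0.73
P = 162443.8 W


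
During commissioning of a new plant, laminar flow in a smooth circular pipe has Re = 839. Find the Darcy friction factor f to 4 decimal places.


f = 64 / Re
f = 64 / 839
f = 0.0763


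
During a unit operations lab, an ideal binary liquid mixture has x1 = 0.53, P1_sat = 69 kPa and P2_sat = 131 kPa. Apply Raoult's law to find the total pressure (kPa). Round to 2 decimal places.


P = x1*P1_sat + x2*P2_sat
x2 = 1 - x1 = 1 - 0.53 = 0.47
P = 0.53*69 + 0.47*131
P = 36.57 + 61.57
P = 98.14 kPa


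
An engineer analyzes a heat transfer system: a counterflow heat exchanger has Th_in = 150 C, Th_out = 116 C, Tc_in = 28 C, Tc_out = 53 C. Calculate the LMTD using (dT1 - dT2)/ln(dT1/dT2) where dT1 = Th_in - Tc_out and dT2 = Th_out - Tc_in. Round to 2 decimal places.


dT1 = Th_in - Tc_out = 150 - 53 = 97
dT2 = Th_out - Tc_in = 116 - 28 = 88
LMTD = (dT1 - dT2) / ln(dT1/dT2)
LMTD = (97 - 88) / ln(97/88)
LMTD = 92.43 K


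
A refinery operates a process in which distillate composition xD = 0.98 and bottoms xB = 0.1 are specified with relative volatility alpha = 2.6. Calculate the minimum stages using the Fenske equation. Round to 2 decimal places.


N_min = ln((xD*(1-xB))/(xB*(1-xD))) / ln(alpha)
Numerator inside ln: 0.882 / 0.002 = 441.0
ln(441.0) = 6.089045
ln(alpha) = ln(2.6) = 0.955511
N_min = 6.089045 / 0.955511 = 6.37


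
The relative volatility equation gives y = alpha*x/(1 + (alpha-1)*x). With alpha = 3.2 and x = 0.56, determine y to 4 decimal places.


y = alpha*x / (1 + (alpha-1)*x)
y = 3.2*0.56 / (1 + (3.2-1)*0.56)
y = 1.792 / (1 + 1.232)
y = 1.792 / 2.232
y = 0.8029


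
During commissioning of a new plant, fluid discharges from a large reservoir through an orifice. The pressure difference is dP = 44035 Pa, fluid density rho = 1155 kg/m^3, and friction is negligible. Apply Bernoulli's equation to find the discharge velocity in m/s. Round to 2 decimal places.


v = sqrt(2*dP/rho)
v = sqrt(2*44035/1155)
v = sqrt(76.251082)
v = 8.73 m/s


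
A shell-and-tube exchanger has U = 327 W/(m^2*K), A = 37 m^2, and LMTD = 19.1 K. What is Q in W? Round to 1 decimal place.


Q = U * A * LMTD
Q = 327 * 37 * 19.1
Q = 231090.9 W


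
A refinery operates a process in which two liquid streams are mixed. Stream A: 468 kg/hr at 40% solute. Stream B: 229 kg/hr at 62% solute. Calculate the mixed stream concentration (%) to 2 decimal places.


Mass balance on solute: F1*x1 + F2*x2 = F3*x3
F3 = F1 + F2 = 468 + 229 = 697 kg/hr
x3 = (F1*x1 + F2*x2)/F3
x3 = (468*0.4 + 229*0.62) / 697
x3 = 47.23%


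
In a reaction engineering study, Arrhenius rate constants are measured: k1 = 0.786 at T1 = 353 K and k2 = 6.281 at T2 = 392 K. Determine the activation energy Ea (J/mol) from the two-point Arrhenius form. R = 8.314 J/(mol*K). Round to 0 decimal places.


Ea = R * ln(k2/k1) / (1/T1 - 1/T2)
ln(k2/k1) = ln(6.281/0.786) = 2.0783277
1/T1 - 1/T2 = 1/353 - 1/392 = 0.000281840782
Ea = 8.314 * 2.0783277 / 0.000281840782
Ea = 61308 J/mol


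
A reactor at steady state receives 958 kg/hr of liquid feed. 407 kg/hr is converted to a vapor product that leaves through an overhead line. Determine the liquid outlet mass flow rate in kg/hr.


Steady-state mass balance on the main outlet: F_out = F_in - F_removed
F_out = 958 - 407
F_out = 551 kg/hr


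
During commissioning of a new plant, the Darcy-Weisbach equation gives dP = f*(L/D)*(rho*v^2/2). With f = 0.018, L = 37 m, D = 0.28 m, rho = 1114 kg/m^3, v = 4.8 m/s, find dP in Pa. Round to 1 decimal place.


dP = f * (L/D) * (rho*v^2/2)
dP = 0.018 * (37/0.28) * (1114*4.8^2/2)
L/D = 132.14285714
rho*v^2/2 = 1114*23.04/2 = 12833.28
dP = 0.018 * 132.14285714 * 12833.28
dP = 30524.9 Pa


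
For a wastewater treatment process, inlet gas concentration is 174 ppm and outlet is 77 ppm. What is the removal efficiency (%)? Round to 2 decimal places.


Efficiency = (G_in - G_out) / G_in * 100%
Efficiency = (174 - 77) / 174 * 100
Efficiency = 97 / 174 * 100
Efficiency = 55.75%


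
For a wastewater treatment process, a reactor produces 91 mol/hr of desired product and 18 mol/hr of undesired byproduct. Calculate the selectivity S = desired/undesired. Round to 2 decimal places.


S = desired product rate / undesired product rate
S = 91 / 18
S = 5.06


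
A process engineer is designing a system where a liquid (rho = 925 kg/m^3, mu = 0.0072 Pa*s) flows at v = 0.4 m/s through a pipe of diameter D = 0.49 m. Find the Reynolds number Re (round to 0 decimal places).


Re = rho * v * D / mu
Re = 925 * 0.4 * 0.49 / 0.0072
Re = 181.3 / 0.0072
Re = 25181


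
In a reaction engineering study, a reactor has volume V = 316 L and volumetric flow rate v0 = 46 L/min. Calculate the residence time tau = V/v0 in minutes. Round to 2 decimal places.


tau = V / v0
tau = 316 / 46
tau = 6.87 min


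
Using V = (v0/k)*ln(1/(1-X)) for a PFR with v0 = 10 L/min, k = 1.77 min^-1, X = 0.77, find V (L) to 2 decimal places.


V = (v0/k) * ln(1/(1-X))
V = (10/1.77) * ln(1/(1-0.77))
V = 5.649718 * ln(4.347826)
V = 5.649718 * 1.469676
V = 8.30 L


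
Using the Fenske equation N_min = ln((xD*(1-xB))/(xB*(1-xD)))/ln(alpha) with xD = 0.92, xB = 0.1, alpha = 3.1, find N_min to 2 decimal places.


N_min = ln((xD*(1-xB))/(xB*(1-xD))) / ln(alpha)
Numerator inside ln: 0.828 / 0.008 = 103.5
ln(103.5) = 4.639572
ln(alpha) = ln(3.1) = 1.131402
N_min = 4.639572 / 1.131402 = 4.10


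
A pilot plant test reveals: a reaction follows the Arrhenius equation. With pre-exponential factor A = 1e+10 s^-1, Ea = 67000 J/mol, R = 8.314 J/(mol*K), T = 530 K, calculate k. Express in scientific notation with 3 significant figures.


k = A * exp(-Ea/(R*T))
k = 1e+10 * exp(-67000 / (8.314 * 530))
k = 1e+10 * exp(-15.205087)
k = 2.49e+03


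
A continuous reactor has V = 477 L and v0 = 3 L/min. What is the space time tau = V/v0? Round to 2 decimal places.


tau = V / v0
tau = 477 / 3
tau = 159.00 min


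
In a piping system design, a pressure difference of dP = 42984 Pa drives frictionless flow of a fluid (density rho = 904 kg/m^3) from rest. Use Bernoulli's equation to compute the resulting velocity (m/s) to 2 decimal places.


v = sqrt(2*dP/rho)
v = sqrt(2*42984/904)
v = sqrt(95.097345)
v = 9.75 m/s


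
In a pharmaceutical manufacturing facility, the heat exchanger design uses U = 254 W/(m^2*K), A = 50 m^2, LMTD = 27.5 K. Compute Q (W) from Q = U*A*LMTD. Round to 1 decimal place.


Q = U * A * LMTD
Q = 254 * 50 * 27.5
Q = 349250.0 W


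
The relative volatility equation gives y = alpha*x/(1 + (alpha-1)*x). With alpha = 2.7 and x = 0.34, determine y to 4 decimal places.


y = alpha*x / (1 + (alpha-1)*x)
y = 2.7*0.34 / (1 + (2.7-1)*0.34)
y = 0.918 / (1 + 0.578)
y = 0.918 / 1.578
y = 0.5817


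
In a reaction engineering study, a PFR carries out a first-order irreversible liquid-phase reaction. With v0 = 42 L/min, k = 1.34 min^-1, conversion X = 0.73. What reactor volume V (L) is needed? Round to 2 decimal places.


V = (v0/k) * ln(1/(1-X))
V = (42/1.34) * ln(1/(1-0.73))
V = 31.343284 * ln(3.703704)
V = 31.343284 * 1.309333
V = 41.04 L


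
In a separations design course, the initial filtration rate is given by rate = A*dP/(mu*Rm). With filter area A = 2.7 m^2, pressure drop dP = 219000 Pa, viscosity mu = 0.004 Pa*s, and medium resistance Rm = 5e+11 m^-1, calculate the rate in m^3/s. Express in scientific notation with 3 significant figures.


rate = A * dP / (mu * Rm)
rate = 2.7 * 219000 / (0.004 * 5e+11)
rate = 591300.0 / 2.000e+09
rate = 2.96e-04 m^3/s


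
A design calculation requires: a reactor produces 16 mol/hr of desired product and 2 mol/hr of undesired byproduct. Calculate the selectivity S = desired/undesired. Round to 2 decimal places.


S = desired product rate / undesired product rate
S = 16 / 2
S = 8.00


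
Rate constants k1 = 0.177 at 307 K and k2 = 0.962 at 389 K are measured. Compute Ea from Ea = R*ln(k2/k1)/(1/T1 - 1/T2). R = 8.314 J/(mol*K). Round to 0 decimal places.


Ea = R * ln(k2/k1) / (1/T1 - 1/T2)
ln(k2/k1) = ln(0.962/0.177) = 1.6928647
1/T1 - 1/T2 = 1/307 - 1/389 = 0.000686634903
Ea = 8.314 * 1.6928647 / 0.000686634903
Ea = 20498 J/mol


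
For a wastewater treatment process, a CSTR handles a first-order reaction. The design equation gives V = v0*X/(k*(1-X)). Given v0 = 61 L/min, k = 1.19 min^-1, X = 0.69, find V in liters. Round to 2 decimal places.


V = v0 * X / (k * (1 - X))
V = 61 * 0.69 / (1.19 * (1 - 0.69))
V = 42.09 / (1.19 * 0.31)
V = 42.09 / 0.3689
V = 114.10 L


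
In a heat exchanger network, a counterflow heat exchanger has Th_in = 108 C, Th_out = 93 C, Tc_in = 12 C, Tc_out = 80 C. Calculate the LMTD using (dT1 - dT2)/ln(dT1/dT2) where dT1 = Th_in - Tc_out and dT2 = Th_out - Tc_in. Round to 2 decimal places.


dT1 = Th_in - Tc_out = 108 - 80 = 28
dT2 = Th_out - Tc_in = 93 - 12 = 81
LMTD = (dT1 - dT2) / ln(dT1/dT2)
LMTD = (28 - 81) / ln(28/81)
LMTD = 49.89 K


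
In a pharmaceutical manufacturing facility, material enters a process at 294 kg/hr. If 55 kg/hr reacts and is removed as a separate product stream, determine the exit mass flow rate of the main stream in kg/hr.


Steady-state mass balance on the main outlet: F_out = F_in - F_removed
F_out = 294 - 55
F_out = 239 kg/hr


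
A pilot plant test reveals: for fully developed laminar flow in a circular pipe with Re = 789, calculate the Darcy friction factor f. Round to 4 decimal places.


f = 64 / Re
f = 64 / 789
f = 0.0811


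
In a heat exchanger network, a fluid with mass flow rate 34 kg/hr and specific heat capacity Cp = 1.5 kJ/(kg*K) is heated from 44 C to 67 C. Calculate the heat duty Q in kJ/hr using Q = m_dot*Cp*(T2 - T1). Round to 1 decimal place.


Q = m_dot * Cp * (T2 - T1)
Q = 34 * 1.5 * (67 - 44)
Q = 34 * 1.5 * 23
Q = 1173.0 kJ/hr


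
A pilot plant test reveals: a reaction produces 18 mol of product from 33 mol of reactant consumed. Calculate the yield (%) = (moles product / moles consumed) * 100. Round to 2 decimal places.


Yield = (moles product / moles consumed) * 100%
Yield = (18 / 33) * 100
Yield = 0.5455 * 100
Yield = 54.55%


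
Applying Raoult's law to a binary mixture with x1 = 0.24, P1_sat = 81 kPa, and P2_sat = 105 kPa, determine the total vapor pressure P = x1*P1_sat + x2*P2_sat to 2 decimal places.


P = x1*P1_sat + x2*P2_sat
x2 = 1 - x1 = 1 - 0.24 = 0.76
P = 0.24*81 + 0.76*105
P = 19.44 + 79.8
P = 99.24 kPa


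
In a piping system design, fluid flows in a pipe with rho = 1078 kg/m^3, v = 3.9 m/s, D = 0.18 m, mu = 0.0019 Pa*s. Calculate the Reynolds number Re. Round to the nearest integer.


Re = rho * v * D / mu
Re = 1078 * 3.9 * 0.18 / 0.0019
Re = 756.756 / 0.0019
Re = 398293


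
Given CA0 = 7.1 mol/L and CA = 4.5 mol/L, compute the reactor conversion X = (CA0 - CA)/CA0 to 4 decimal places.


X = (CA0 - CA) / CA0
X = (7.1 - 4.5) / 7.1
X = 2.6 / 7.1
X = 0.3662


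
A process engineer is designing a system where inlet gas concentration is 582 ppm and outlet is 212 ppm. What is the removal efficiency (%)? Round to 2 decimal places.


Efficiency = (G_in - G_out) / G_in * 100%
Efficiency = (582 - 212) / 582 * 100
Efficiency = 370 / 582 * 100
Efficiency = 63.57%


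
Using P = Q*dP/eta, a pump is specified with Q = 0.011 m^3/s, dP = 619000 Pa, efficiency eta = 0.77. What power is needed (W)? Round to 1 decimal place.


P = Q * dP / eta
P = 0.011 * 619000 / 0.77
P = 6809.0 / 0.77
P = 8842.9 W


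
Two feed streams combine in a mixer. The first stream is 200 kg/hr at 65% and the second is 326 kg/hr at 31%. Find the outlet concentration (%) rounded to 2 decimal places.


Mass balance on solute: F1*x1 + F2*x2 = F3*x3
F3 = F1 + F2 = 200 + 326 = 526 kg/hr
x3 = (F1*x1 + F2*x2)/F3
x3 = (200*0.65 + 326*0.31) / 526
x3 = 43.93%


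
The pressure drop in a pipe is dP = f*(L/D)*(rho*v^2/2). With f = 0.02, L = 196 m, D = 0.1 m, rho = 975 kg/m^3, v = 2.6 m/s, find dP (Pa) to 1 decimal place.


dP = f * (L/D) * (rho*v^2/2)
dP = 0.02 * (196/0.1) * (975*2.6^2/2)
L/D = 1960.0
rho*v^2/2 = 975*6.76/2 = 3295.5
dP = 0.02 * 1960.0 * 3295.5
dP = 129183.6 Pa


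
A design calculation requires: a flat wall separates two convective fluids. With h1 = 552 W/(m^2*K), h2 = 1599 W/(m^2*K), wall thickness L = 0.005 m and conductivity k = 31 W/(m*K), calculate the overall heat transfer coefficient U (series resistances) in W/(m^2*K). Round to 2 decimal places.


1/U = 1/h1 + L/k + 1/h2
1/U = 1/552 + 0.005/31 + 1/1599
1/U = 0.0018115942 + 0.0001612903 + 0.0006253909
1/U = 0.0025982754
U = 384.87 W/(m^2*K)


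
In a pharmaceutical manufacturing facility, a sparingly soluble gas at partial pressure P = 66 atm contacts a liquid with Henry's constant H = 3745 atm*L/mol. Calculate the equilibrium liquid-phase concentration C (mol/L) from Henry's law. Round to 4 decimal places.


C = P / H
C = 66 / 3745
C = 0.0176 mol/L


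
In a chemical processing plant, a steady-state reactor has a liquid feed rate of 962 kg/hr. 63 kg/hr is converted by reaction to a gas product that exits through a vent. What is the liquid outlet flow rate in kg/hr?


Steady-state mass balance on the main outlet: F_out = F_in - F_removed
F_out = 962 - 63
F_out = 899 kg/hr


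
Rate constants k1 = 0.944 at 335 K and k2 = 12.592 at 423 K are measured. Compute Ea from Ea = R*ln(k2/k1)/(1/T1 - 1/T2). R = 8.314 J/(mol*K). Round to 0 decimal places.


Ea = R * ln(k2/k1) / (1/T1 - 1/T2)
ln(k2/k1) = ln(12.592/0.944) = 2.5906908
1/T1 - 1/T2 = 1/335 - 1/423 = 0.000621008433
Ea = 8.314 * 2.5906908 / 0.000621008433
Ea = 34684 J/mol


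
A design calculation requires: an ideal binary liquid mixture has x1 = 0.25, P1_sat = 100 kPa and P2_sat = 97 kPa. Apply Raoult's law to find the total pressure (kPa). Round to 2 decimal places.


P = x1*P1_sat + x2*P2_sat
x2 = 1 - x1 = 1 - 0.25 = 0.75
P = 0.25*100 + 0.75*97
P = 25.0 + 72.75
P = 97.75 kPa


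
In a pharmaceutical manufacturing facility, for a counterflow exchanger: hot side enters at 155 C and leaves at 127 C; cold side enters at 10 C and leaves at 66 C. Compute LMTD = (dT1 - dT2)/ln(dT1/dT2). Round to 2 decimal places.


dT1 = Th_in - Tc_out = 155 - 66 = 89
dT2 = Th_out - Tc_in = 127 - 10 = 117
LMTD = (dT1 - dT2) / ln(dT1/dT2)
LMTD = (89 - 117) / ln(89/117)
LMTD = 102.36 K


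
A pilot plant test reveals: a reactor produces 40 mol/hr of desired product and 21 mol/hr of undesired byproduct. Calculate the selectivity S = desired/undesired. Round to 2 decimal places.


S = desired product rate / undesired product rate
S = 40 / 21
S = 1.90


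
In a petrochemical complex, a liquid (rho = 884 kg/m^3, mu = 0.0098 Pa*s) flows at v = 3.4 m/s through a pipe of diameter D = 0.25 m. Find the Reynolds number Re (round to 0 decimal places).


Re = rho * v * D / mu
Re = 884 * 3.4 * 0.25 / 0.0098
Re = 751.4 / 0.0098
Re = 76673


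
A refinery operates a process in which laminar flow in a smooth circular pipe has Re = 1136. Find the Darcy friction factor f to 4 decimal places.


f = 64 / Re
f = 64 / 1136
f = 0.0563


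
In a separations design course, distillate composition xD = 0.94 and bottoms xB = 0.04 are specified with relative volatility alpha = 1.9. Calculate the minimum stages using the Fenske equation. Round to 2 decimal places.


N_min = ln((xD*(1-xB))/(xB*(1-xD))) / ln(alpha)
Numerator inside ln: 0.9024 / 0.0024 = 376.0
ln(376.0) = 5.929589
ln(alpha) = ln(1.9) = 0.641854
N_min = 5.929589 / 0.641854 = 9.24


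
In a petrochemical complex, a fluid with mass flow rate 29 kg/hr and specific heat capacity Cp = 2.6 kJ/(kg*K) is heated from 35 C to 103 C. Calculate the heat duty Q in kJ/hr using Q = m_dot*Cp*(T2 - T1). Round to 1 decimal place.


Q = m_dot * Cp * (T2 - T1)
Q = 29 * 2.6 * (103 - 35)
Q = 29 * 2.6 * 68
Q = 5127.2 kJ/hr


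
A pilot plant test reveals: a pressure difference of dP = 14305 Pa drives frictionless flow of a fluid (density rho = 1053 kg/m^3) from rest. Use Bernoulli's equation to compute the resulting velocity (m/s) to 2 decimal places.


v = sqrt(2*dP/rho)
v = sqrt(2*14305/1053)
v = sqrt(27.169991)
v = 5.21 m/s


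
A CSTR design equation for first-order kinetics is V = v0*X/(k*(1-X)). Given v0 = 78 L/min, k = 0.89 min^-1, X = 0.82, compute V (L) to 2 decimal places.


V = v0 * X / (k * (1 - X))
V = 78 * 0.82 / (0.89 * (1 - 0.82))
V = 63.96 / (0.89 * 0.18)
V = 63.96 / 0.1602
V = 399.25 L


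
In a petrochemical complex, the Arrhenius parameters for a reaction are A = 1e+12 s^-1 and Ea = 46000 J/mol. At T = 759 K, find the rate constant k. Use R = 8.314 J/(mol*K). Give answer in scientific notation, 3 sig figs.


k = A * exp(-Ea/(R*T))
k = 1e+12 * exp(-46000 / (8.314 * 759))
k = 1e+12 * exp(-7.289639)
k = 6.83e+08


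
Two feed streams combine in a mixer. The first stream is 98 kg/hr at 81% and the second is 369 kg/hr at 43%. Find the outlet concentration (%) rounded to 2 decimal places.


Mass balance on solute: F1*x1 + F2*x2 = F3*x3
F3 = F1 + F2 = 98 + 369 = 467 kg/hr
x3 = (F1*x1 + F2*x2)/F3
x3 = (98*0.81 + 369*0.43) / 467
x3 = 50.97%


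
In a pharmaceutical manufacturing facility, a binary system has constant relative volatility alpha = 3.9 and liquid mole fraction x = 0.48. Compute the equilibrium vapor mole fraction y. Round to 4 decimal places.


y = alpha*x / (1 + (alpha-1)*x)
y = 3.9*0.48 / (1 + (3.9-1)*0.48)
y = 1.872 / (1 + 1.392)
y = 1.872 / 2.392
y = 0.7826


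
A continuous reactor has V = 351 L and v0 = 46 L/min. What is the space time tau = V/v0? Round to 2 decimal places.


tau = V / v0
tau = 351 / 46
tau = 7.63 min


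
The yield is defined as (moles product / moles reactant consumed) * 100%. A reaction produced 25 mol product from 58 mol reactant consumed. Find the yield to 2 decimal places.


Yield = (moles product / moles consumed) * 100%
Yield = (25 / 58) * 100
Yield = 0.431 * 100
Yield = 43.10%


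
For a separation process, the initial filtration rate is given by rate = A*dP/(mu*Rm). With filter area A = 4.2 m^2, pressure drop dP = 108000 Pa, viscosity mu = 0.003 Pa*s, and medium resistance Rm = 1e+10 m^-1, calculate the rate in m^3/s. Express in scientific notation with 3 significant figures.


rate = A * dP / (mu * Rm)
rate = 4.2 * 108000 / (0.003 * 1e+10)
rate = 453600.0 / 3.000e+07
rate = 1.51e-02 m^3/s


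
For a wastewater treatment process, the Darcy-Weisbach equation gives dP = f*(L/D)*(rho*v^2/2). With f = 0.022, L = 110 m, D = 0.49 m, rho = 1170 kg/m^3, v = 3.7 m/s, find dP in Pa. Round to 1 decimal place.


dP = f * (L/D) * (rho*v^2/2)
dP = 0.022 * (110/0.49) * (1170*3.7^2/2)
L/D = 224.48979592
rho*v^2/2 = 1170*13.69/2 = 8008.65
dP = 0.022 * 224.48979592 * 8008.65
dP = 39552.9 Pa


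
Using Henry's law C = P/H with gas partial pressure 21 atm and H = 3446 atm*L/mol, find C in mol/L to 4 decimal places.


C = P / H
C = 21 / 3446
C = 0.0061 mol/L


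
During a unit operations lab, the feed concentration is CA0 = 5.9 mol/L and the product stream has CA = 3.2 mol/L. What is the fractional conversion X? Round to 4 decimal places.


X = (CA0 - CA) / CA0
X = (5.9 - 3.2) / 5.9
X = 2.7 / 5.9
X = 0.4576


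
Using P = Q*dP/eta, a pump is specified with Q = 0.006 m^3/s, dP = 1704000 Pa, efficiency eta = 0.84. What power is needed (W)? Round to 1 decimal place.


P = Q * dP / eta
P = 0.006 * 1704000 / 0.84
P = 10224.0 / 0.84
P = 12171.4 W


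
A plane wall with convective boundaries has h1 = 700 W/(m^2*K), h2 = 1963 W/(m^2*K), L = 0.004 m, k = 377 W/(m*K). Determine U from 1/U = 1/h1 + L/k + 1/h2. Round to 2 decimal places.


1/U = 1/h1 + L/k + 1/h2
1/U = 1/700 + 0.004/377 + 1/1963
1/U = 0.0014285714 + 1.06101e-05 + 0.0005094244
1/U = 0.0019486059
U = 513.19 W/(m^2*K)


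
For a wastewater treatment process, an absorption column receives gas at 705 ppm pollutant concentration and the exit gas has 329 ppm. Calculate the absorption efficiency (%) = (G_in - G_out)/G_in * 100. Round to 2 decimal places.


Efficiency = (G_in - G_out) / G_in * 100%
Efficiency = (705 - 329) / 705 * 100
Efficiency = 376 / 705 * 100
Efficiency = 53.33%


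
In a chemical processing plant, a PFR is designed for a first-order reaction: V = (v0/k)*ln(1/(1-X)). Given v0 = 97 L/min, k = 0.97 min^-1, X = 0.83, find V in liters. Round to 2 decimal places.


V = (v0/k) * ln(1/(1-X))
V = (97/0.97) * ln(1/(1-0.83))
V = 100.0 * ln(5.882353)
V = 100.0 * 1.771957
V = 177.20 L


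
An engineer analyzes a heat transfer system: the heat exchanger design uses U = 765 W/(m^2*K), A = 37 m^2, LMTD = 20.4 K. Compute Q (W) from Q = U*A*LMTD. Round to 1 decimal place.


Q = U * A * LMTD
Q = 765 * 37 * 20.4
Q = 577422.0 W


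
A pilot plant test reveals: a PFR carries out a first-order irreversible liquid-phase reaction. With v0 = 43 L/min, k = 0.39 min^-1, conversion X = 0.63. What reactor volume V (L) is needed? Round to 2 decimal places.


V = (v0/k) * ln(1/(1-X))
V = (43/0.39) * ln(1/(1-0.63))
V = 110.25641 * ln(2.702703)
V = 110.25641 * 0.994252
V = 109.62 L


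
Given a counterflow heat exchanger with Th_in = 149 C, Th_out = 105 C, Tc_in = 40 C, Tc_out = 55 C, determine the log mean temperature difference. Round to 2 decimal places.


dT1 = Th_in - Tc_out = 149 - 55 = 94
dT2 = Th_out - Tc_in = 105 - 40 = 65
LMTD = (dT1 - dT2) / ln(dT1/dT2)
LMTD = (94 - 65) / ln(94/65)
LMTD = 78.61 K


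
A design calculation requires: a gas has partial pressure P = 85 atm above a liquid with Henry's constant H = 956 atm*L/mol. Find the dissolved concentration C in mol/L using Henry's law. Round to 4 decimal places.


C = P / H
C = 85 / 956
C = 0.0889 mol/L


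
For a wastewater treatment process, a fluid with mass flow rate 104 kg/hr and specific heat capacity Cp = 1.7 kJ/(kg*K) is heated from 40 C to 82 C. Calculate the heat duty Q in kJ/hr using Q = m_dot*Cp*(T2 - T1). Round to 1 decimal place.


Q = m_dot * Cp * (T2 - T1)
Q = 104 * 1.7 * (82 - 40)
Q = 104 * 1.7 * 42
Q = 7425.6 kJ/hr


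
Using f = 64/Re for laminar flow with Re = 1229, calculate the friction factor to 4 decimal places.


f = 64 / Re
f = 64 / 1229
f = 0.0521


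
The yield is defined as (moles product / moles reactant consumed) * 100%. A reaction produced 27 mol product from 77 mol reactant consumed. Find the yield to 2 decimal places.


Yield = (moles product / moles consumed) * 100%
Yield = (27 / 77) * 100
Yield = 0.3506 * 100
Yield = 35.06%


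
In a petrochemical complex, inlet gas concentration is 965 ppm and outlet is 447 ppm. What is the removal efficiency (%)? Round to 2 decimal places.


Efficiency = (G_in - G_out) / G_in * 100%
Efficiency = (965 - 447) / 965 * 100
Efficiency = 518 / 965 * 100
Efficiency = 53.68%


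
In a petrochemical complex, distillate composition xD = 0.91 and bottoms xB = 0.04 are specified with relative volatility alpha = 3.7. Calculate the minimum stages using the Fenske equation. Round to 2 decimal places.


N_min = ln((xD*(1-xB))/(xB*(1-xD))) / ln(alpha)
Numerator inside ln: 0.8736 / 0.0036 = 242.666667
ln(242.666667) = 5.491689
ln(alpha) = ln(3.7) = 1.308333
N_min = 5.491689 / 1.308333 = 4.20


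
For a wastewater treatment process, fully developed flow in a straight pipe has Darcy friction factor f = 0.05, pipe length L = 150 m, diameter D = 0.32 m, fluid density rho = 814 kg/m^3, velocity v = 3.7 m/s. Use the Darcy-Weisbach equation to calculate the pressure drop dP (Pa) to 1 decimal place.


dP = f * (L/D) * (rho*v^2/2)
dP = 0.05 * (150/0.32) * (814*3.7^2/2)
L/D = 468.75
rho*v^2/2 = 814*13.69/2 = 5571.83
dP = 0.05 * 468.75 * 5571.83
dP = 130589.8 Pa


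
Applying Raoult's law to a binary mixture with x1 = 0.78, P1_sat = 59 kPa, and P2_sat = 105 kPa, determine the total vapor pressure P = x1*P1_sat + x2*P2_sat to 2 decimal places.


P = x1*P1_sat + x2*P2_sat
x2 = 1 - x1 = 1 - 0.78 = 0.22
P = 0.78*59 + 0.22*105
P = 46.02 + 23.1
P = 69.12 kPa


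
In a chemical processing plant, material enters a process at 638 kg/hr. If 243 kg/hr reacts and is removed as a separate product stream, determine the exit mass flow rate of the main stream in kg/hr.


Steady-state mass balance on the main outlet: F_out = F_in - F_removed
F_out = 638 - 243
F_out = 395 kg/hr


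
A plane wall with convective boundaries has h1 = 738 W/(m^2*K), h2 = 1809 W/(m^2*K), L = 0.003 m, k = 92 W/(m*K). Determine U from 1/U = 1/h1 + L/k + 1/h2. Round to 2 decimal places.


1/U = 1/h1 + L/k + 1/h2
1/U = 1/738 + 0.003/92 + 1/1809
1/U = 0.0013550136 + 3.26087e-05 + 0.0005527916
1/U = 0.0019404139
U = 515.35 W/(m^2*K)


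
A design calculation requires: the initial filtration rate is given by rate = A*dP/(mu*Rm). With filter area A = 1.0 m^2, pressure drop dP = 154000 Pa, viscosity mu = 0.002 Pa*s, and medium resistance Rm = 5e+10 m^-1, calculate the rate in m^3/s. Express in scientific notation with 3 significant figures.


rate = A * dP / (mu * Rm)
rate = 1.0 * 154000 / (0.002 * 5e+10)
rate = 154000.0 / 1.000e+08
rate = 1.54e-03 m^3/s


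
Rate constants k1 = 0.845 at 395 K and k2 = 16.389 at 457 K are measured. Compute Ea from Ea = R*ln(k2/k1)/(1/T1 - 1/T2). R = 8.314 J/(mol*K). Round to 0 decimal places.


Ea = R * ln(k2/k1) / (1/T1 - 1/T2)
ln(k2/k1) = ln(16.389/0.845) = 2.965029
1/T1 - 1/T2 = 1/395 - 1/457 = 0.000343461762
Ea = 8.314 * 2.965029 / 0.000343461762
Ea = 71773 J/mol


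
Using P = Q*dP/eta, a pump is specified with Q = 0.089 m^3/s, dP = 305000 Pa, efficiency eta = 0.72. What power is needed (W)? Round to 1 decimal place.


P = Q * dP / eta
P = 0.089 * 305000 / 0.72
P = 27145.0 / 0.72
P = 37701.4 W


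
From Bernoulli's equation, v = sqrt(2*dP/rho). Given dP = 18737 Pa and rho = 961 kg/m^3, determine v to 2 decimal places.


v = sqrt(2*dP/rho)
v = sqrt(2*18737/961)
v = sqrt(38.994797)
v = 6.24 m/s


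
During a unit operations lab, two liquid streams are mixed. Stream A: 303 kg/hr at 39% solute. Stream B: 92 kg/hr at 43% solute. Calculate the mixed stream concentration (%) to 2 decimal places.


Mass balance on solute: F1*x1 + F2*x2 = F3*x3
F3 = F1 + F2 = 303 + 92 = 395 kg/hr
x3 = (F1*x1 + F2*x2)/F3
x3 = (303*0.39 + 92*0.43) / 395
x3 = 39.93%


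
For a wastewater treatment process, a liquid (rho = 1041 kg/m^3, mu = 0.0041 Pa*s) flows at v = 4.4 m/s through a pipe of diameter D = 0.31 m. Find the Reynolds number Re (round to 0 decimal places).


Re = rho * v * D / mu
Re = 1041 * 4.4 * 0.31 / 0.0041
Re = 1419.924 / 0.0041
Re = 346323


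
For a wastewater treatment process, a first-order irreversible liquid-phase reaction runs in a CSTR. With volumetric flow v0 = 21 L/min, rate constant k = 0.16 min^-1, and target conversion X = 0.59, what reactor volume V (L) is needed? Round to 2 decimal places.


V = v0 * X / (k * (1 - X))
V = 21 * 0.59 / (0.16 * (1 - 0.59))
V = 12.39 / (0.16 * 0.41)
V = 12.39 / 0.0656
V = 188.87 L


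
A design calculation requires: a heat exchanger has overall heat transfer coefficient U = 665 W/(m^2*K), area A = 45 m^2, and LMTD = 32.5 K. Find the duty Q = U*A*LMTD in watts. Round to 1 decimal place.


Q = U * A * LMTD
Q = 665 * 45 * 32.5
Q = 972562.5 W


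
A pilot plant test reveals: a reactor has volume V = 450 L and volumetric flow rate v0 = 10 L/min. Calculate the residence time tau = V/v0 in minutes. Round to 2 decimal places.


tau = V / v0
tau = 450 / 10
tau = 45.00 min


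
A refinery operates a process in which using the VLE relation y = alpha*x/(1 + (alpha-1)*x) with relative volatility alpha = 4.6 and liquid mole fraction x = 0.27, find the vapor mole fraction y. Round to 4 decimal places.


y = alpha*x / (1 + (alpha-1)*x)
y = 4.6*0.27 / (1 + (4.6-1)*0.27)
y = 1.242 / (1 + 0.972)
y = 1.242 / 1.972
y = 0.6298


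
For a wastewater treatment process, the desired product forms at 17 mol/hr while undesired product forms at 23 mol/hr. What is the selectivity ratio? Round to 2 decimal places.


S = desired product rate / undesired product rate
S = 17 / 23
S = 0.74


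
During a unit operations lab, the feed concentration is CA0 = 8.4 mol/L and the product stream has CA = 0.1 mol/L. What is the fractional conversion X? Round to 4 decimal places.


X = (CA0 - CA) / CA0
X = (8.4 - 0.1) / 8.4
X = 8.3 / 8.4
X = 0.9881


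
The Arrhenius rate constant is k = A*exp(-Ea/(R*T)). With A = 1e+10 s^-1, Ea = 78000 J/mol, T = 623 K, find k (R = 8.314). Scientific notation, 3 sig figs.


k = A * exp(-Ea/(R*T))
k = 1e+10 * exp(-78000 / (8.314 * 623))
k = 1e+10 * exp(-15.059014)
k = 2.88e+03


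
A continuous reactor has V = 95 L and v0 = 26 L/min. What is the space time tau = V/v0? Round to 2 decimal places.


tau = V / v0
tau = 95 / 26
tau = 3.65 min


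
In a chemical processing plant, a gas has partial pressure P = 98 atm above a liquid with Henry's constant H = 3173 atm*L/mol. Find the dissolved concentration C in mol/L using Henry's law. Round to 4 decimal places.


C = P / H
C = 98 / 3173
C = 0.0309 mol/L


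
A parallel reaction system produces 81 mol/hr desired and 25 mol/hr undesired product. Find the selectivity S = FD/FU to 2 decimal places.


S = desired product rate / undesired product rate
S = 81 / 25
S = 3.24


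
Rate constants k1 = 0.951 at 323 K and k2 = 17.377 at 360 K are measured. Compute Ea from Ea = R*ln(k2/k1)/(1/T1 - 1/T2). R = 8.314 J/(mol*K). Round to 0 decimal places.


Ea = R * ln(k2/k1) / (1/T1 - 1/T2)
ln(k2/k1) = ln(17.377/0.951) = 2.9053887
1/T1 - 1/T2 = 1/323 - 1/360 = 0.000318197454
Ea = 8.314 * 2.9053887 / 0.000318197454
Ea = 75913 J/mol


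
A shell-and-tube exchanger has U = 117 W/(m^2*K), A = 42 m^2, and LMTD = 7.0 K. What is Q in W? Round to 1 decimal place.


Q = U * A * LMTD
Q = 117 * 42 * 7.0
Q = 34398.0 W


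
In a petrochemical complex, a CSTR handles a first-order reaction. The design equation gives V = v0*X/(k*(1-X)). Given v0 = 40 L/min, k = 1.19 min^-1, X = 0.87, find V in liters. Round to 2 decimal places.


V = v0 * X / (k * (1 - X))
V = 40 * 0.87 / (1.19 * (1 - 0.87))
V = 34.8 / (1.19 * 0.13)
V = 34.8 / 0.1547
V = 224.95 L


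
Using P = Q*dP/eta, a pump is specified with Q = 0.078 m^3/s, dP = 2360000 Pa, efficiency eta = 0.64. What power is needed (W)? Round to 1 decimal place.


P = Q * dP / eta
P = 0.078 * 2360000 / 0.64
P = 184080.0 / 0.64
P = 287625.0 W


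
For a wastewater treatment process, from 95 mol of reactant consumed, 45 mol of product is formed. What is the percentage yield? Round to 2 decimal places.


Yield = (moles product / moles consumed) * 100%
Yield = (45 / 95) * 100
Yield = 0.4737 * 100
Yield = 47.37%


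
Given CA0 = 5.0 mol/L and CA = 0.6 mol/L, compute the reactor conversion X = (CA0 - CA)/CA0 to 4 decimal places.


X = (CA0 - CA) / CA0
X = (5.0 - 0.6) / 5.0
X = 4.4 / 5.0
X = 0.8800


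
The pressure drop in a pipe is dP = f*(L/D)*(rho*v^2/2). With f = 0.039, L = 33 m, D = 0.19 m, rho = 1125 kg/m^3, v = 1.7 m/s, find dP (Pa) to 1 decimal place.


dP = f * (L/D) * (rho*v^2/2)
dP = 0.039 * (33/0.19) * (1125*1.7^2/2)
L/D = 173.68421053
rho*v^2/2 = 1125*2.89/2 = 1625.625
dP = 0.039 * 173.68421053 * 1625.625
dP = 11011.5 Pa


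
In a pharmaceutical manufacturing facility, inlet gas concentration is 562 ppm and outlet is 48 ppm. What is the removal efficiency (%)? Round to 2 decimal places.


Efficiency = (G_in - G_out) / G_in * 100%
Efficiency = (562 - 48) / 562 * 100
Efficiency = 514 / 562 * 100
Efficiency = 91.46%


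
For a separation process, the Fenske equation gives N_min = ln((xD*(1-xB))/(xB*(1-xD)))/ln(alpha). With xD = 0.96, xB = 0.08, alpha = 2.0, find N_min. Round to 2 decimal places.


N_min = ln((xD*(1-xB))/(xB*(1-xD))) / ln(alpha)
Numerator inside ln: 0.8832 / 0.0032 = 276.0
ln(276.0) = 5.620401
ln(alpha) = ln(2.0) = 0.693147
N_min = 5.620401 / 0.693147 = 8.11


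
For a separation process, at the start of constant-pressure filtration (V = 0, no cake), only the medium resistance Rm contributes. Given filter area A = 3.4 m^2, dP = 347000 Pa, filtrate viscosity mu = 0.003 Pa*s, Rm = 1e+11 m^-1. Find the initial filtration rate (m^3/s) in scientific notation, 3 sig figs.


rate = A * dP / (mu * Rm)
rate = 3.4 * 347000 / (0.003 * 1e+11)
rate = 1179800.0 / 3.000e+08
rate = 3.93e-03 m^3/s


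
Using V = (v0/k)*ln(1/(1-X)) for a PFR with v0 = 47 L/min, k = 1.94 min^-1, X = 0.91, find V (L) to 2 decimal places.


V = (v0/k) * ln(1/(1-X))
V = (47/1.94) * ln(1/(1-0.91))
V = 24.226804 * ln(11.111111)
V = 24.226804 * 2.407946
V = 58.34 L


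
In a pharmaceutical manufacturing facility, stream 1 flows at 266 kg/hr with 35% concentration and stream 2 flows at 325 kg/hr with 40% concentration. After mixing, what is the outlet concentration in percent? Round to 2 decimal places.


Mass balance on solute: F1*x1 + F2*x2 = F3*x3
F3 = F1 + F2 = 266 + 325 = 591 kg/hr
x3 = (F1*x1 + F2*x2)/F3
x3 = (266*0.35 + 325*0.4) / 591
x3 = 37.75%


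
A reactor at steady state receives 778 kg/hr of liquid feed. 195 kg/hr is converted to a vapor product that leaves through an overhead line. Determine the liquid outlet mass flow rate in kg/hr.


Steady-state mass balance on the main outlet: F_out = F_in - F_removed
F_out = 778 - 195
F_out = 583 kg/hr


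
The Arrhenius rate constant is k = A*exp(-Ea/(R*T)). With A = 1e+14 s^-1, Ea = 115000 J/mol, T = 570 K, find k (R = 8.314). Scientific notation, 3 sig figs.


k = A * exp(-Ea/(R*T))
k = 1e+14 * exp(-115000 / (8.314 * 570))
k = 1e+14 * exp(-24.266825)
k = 2.89e+03


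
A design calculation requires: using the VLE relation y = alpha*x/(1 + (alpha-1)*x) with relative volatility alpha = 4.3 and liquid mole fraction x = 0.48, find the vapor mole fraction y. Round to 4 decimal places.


y = alpha*x / (1 + (alpha-1)*x)
y = 4.3*0.48 / (1 + (4.3-1)*0.48)
y = 2.064 / (1 + 1.584)
y = 2.064 / 2.584
y = 0.7988


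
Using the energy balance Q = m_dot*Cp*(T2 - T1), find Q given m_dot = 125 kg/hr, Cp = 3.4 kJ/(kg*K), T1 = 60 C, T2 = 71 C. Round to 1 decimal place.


Q = m_dot * Cp * (T2 - T1)
Q = 125 * 3.4 * (71 - 60)
Q = 125 * 3.4 * 11
Q = 4675.0 kJ/hr


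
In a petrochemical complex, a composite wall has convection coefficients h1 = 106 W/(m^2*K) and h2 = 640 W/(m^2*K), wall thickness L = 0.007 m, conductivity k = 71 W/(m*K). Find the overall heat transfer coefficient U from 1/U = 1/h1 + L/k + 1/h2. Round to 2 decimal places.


1/U = 1/h1 + L/k + 1/h2
1/U = 1/106 + 0.007/71 + 1/640
1/U = 0.0094339623 + 9.85915e-05 + 0.0015625
1/U = 0.0110950538
U = 90.13 W/(m^2*K)


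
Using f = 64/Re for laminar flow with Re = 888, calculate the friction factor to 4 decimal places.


f = 64 / Re
f = 64 / 888
f = 0.0721


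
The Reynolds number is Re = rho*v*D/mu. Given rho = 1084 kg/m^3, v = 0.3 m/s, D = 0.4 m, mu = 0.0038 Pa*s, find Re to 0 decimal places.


Re = rho * v * D / mu
Re = 1084 * 0.3 * 0.4 / 0.0038
Re = 130.08 / 0.0038
Re = 34232


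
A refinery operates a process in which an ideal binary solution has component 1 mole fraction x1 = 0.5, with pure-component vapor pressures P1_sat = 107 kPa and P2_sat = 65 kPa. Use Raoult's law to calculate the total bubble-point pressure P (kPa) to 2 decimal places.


P = x1*P1_sat + x2*P2_sat
x2 = 1 - x1 = 1 - 0.5 = 0.5
P = 0.5*107 + 0.5*65
P = 53.5 + 32.5
P = 86.00 kPa


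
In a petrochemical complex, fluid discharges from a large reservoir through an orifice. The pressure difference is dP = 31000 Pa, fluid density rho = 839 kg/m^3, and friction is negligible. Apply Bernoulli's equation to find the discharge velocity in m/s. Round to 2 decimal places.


v = sqrt(2*dP/rho)
v = sqrt(2*31000/839)
v = sqrt(73.897497)
v = 8.60 m/s


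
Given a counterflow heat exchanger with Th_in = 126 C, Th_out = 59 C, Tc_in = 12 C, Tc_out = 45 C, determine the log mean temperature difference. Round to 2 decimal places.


dT1 = Th_in - Tc_out = 126 - 45 = 81
dT2 = Th_out - Tc_in = 59 - 12 = 47
LMTD = (dT1 - dT2) / ln(dT1/dT2)
LMTD = (81 - 47) / ln(81/47)
LMTD = 62.47 K


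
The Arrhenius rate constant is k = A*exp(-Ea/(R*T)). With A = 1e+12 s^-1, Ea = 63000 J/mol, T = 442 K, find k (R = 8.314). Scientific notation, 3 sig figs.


k = A * exp(-Ea/(R*T))
k = 1e+12 * exp(-63000 / (8.314 * 442))
k = 1e+12 * exp(-17.143846)
k = 3.59e+04


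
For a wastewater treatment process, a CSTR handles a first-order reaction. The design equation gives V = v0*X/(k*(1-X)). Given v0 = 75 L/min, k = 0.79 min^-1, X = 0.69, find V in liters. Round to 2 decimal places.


V = v0 * X / (k * (1 - X))
V = 75 * 0.69 / (0.79 * (1 - 0.69))
V = 51.75 / (0.79 * 0.31)
V = 51.75 / 0.2449
V = 211.31 L


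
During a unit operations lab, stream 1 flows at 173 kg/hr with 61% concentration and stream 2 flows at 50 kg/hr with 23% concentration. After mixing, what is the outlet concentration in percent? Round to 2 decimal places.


Mass balance on solute: F1*x1 + F2*x2 = F3*x3
F3 = F1 + F2 = 173 + 50 = 223 kg/hr
x3 = (F1*x1 + F2*x2)/F3
x3 = (173*0.61 + 50*0.23) / 223
x3 = 52.48%


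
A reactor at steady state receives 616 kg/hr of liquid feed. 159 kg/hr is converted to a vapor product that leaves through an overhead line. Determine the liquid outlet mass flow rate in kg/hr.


Steady-state mass balance on the main outlet: F_out = F_in - F_removed
F_out = 616 - 159
F_out = 457 kg/hr


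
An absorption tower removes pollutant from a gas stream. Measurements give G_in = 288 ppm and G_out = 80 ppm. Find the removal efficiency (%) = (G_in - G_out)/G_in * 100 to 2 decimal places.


Efficiency = (G_in - G_out) / G_in * 100%
Efficiency = (288 - 80) / 288 * 100
Efficiency = 208 / 288 * 100
Efficiency = 72.22%


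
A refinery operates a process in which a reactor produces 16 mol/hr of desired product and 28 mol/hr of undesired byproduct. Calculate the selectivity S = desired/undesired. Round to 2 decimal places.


S = desired product rate / undesired product rate
S = 16 / 28
S = 0.57


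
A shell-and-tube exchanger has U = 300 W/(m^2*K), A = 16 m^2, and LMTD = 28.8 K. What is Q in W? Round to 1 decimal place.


Q = U * A * LMTD
Q = 300 * 16 * 28.8
Q = 138240.0 W


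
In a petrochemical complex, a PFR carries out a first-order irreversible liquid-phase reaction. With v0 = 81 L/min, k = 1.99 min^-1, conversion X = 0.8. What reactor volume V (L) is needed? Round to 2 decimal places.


V = (v0/k) * ln(1/(1-X))
V = (81/1.99) * ln(1/(1-0.8))
V = 40.703518 * ln(5.0)
V = 40.703518 * 1.609438
V = 65.51 L


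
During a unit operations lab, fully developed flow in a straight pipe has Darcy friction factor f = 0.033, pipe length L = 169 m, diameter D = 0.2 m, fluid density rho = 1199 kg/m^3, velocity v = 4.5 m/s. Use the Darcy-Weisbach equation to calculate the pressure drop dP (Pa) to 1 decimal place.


dP = f * (L/D) * (rho*v^2/2)
dP = 0.033 * (169/0.2) * (1199*4.5^2/2)
L/D = 845.0
rho*v^2/2 = 1199*20.25/2 = 12139.875
dP = 0.033 * 845.0 * 12139.875
dP = 338520.4 Pa


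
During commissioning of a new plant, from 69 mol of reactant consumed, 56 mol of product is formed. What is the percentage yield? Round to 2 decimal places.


Yield = (moles product / moles consumed) * 100%
Yield = (56 / 69) * 100
Yield = 0.8116 * 100
Yield = 81.16%


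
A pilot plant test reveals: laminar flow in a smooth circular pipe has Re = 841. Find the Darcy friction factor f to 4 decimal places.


f = 64 / Re
f = 64 / 841
f = 0.0761


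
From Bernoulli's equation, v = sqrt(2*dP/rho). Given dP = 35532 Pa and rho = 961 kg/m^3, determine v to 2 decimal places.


v = sqrt(2*dP/rho)
v = sqrt(2*35532/961)
v = sqrt(73.947971)
v = 8.60 m/s


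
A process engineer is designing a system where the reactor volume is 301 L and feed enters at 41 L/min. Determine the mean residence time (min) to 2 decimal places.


tau = V / v0
tau = 301 / 41
tau = 7.34 min
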